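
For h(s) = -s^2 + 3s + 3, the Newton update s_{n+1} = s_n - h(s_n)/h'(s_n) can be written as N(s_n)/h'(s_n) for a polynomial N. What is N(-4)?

h'(s) = -2s + 3.
N(s) = s·h'(s) - h(s) = s·(-2s + 3) - (-s^2 + 3s + 3) = -s^2 - 3.
N(-4) = -19.

-19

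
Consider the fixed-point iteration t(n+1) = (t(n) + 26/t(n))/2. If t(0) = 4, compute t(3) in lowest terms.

t(1) = (4 + 26/4)/2 = 21/4.
t(2) = (21/4 + 26/(21/4))/2 = 857/168.
t(3) = (857/168 + 26/(857/168))/2 = 1468273/287952.

1468273/287952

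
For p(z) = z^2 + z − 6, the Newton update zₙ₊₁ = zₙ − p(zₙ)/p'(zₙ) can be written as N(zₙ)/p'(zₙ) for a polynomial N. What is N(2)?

10

p'(z) = 2z + 1.
N(z) = z·p'(z) − p(z) = z·(2z + 1) − (z^2 + z − 6) = z^2 + 6.
N(2) = 10.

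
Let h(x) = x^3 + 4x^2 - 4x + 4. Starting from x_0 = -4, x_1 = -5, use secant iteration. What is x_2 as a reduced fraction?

h(-4) = 20, h(-5) = -1. x_2 = (-5) - (-1)·((-5) - (-4))/((-1) - 20) = -104/21.

-104/21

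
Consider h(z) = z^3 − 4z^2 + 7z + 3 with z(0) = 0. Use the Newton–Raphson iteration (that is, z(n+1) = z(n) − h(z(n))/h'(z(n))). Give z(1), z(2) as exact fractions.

h'(z) = 3z^2 − 8z + 7.
h(0) = 3, h'(0) = 7, so z(1) = 0 − 3/7 = −3/7.
h(−3/7) = −279/343, h'(−3/7) = 538/49, so z(2) = (−3/7) − (−279/343)/(538/49) = −1335/3766.

z(1) = −3/7, z(2) = −1335/3766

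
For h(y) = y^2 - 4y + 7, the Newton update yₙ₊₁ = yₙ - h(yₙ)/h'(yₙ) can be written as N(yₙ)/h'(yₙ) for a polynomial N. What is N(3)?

h'(y) = 2y - 4.
N(y) = y·h'(y) - h(y) = y·(2y - 4) - (y^2 - 4y + 7) = y^2 - 7.
N(3) = 2.

2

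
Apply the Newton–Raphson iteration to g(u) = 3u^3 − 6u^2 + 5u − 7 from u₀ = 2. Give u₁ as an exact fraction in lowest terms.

31/17

g'(u) = 9u^2 − 12u + 5.
g(2) = 3, g'(2) = 17, so u₁ = 2 − 3/17 = 31/17.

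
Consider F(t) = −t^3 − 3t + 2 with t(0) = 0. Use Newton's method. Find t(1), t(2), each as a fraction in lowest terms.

t(1) = 2/3, t(2) = 70/117

F'(t) = −3t^2 − 3.
F(0) = 2, F'(0) = −3, so t(1) = 0 − 2/(−3) = 2/3.
F(2/3) = −8/27, F'(2/3) = −13/3, so t(2) = (2/3) − (−8/27)/(−13/3) = 70/117.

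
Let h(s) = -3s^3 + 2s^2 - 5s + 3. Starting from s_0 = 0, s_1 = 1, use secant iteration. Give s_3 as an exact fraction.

h(0) = 3, h(1) = -3. s_2 = 1 - (-3)·(1 - 0)/((-3) - 3) = 1/2.
h(1) = -3, h(1/2) = 5/8. s_3 = (1/2) - (5/8)·((1/2) - 1)/((5/8) - (-3)) = 17/29.

17/29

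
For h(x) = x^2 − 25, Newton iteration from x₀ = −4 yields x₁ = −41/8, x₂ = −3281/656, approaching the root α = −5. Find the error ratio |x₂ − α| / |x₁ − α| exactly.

1/82

x₁ − α = −41/8 − (−5) = −41/8 + 5 = −1/8, so |x₁ − α| = 1/8.
x₂ − α = −3281/656 − (−5) = −3281/656 + 5 = −1/656, so |x₂ − α| = 1/656.
Ratio = (1/656) / (1/8) = 1/82.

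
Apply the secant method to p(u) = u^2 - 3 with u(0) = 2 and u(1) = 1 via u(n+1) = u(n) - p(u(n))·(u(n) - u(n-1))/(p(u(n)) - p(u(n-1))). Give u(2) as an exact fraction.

5/3

p(2) = 1, p(1) = -2. u(2) = 1 - (-2)·(1 - 2)/((-2) - 1) = 5/3.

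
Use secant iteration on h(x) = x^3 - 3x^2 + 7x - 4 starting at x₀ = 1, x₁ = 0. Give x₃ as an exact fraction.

h(1) = 1, h(0) = -4. x₂ = 0 - (-4)·(0 - 1)/((-4) - 1) = 4/5.
h(0) = -4, h(4/5) = 24/125. x₃ = (4/5) - (24/125)·((4/5) - 0)/((24/125) - (-4)) = 100/131.

100/131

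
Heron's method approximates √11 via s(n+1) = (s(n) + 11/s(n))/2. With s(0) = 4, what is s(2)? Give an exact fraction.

1433/432

s(1) = (4 + 11/4)/2 = 27/8.
s(2) = (27/8 + 11/(27/8))/2 = 1433/432.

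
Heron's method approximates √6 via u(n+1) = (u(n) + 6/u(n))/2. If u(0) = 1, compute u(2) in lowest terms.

u(1) = (1 + 6/1)/2 = 7/2.
u(2) = (7/2 + 6/(7/2))/2 = 73/28.

73/28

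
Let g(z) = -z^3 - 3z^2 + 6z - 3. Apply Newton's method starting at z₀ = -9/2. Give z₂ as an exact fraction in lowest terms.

g'(z) = -3z^2 - 6z + 6.
g(-9/2) = 3/8, g'(-9/2) = -111/4, so z₁ = (-9/2) - (3/8)/(-111/4) = -166/37.
g(-166/37) = 97/50653, g'(-166/37) = -37602/1369, so z₂ = (-166/37) - (97/50653)/(-37602/1369) = -6241835/1391274.

-6241835/1391274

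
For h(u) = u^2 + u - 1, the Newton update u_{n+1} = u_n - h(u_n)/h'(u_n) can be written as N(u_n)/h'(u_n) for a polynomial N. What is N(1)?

h'(u) = 2u + 1.
N(u) = u·h'(u) - h(u) = u·(2u + 1) - (u^2 + u - 1) = u^2 + 1.
N(1) = 2.

2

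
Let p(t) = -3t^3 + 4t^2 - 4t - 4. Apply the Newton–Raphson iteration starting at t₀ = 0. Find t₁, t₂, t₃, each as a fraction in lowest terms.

p'(t) = -9t^2 + 8t - 4.
p(0) = -4, p'(0) = -4, so t₁ = 0 - (-4)/(-4) = -1.
p(-1) = 7, p'(-1) = -21, so t₂ = (-1) - 7/(-21) = -2/3.
p(-2/3) = 4/3, p'(-2/3) = -40/3, so t₃ = (-2/3) - (4/3)/(-40/3) = -17/30.

t₁ = -1, t₂ = -2/3, t₃ = -17/30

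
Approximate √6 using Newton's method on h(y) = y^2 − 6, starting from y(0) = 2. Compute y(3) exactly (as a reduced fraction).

h'(y) = 2y.
h(2) = −2, h'(2) = 4, so y(1) = 2 − (−2)/4 = 5/2.
h(5/2) = 1/4, h'(5/2) = 5, so y(2) = (5/2) − (1/4)/5 = 49/20.
h(49/20) = 1/400, h'(49/20) = 49/10, so y(3) = (49/20) − (1/400)/(49/10) = 4801/1960.

4801/1960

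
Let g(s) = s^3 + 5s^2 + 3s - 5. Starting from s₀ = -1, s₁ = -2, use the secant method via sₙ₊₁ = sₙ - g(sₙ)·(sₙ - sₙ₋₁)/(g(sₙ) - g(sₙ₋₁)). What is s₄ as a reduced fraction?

-991332/548891

g(-1) = -4, g(-2) = 1. s₂ = (-2) - 1·((-2) - (-1))/(1 - (-4)) = -9/5.
g(-2) = 1, g(-9/5) = -4/125. s₃ = (-9/5) - (-4/125)·((-9/5) - (-2))/((-4/125) - 1) = -233/129.
g(-9/5) = -4/125, g(-233/129) = 1564/2146689. s₄ = (-233/129) - (1564/2146689)·((-233/129) - (-9/5))/((1564/2146689) - (-4/125)) = -991332/548891.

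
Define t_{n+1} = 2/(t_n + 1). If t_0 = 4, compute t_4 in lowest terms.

34/31

t_1 = 2/(4 + 1) = 2/5.
t_2 = 2/(2/5 + 1) = 10/7.
t_3 = 2/(10/7 + 1) = 14/17.
t_4 = 2/(14/17 + 1) = 34/31.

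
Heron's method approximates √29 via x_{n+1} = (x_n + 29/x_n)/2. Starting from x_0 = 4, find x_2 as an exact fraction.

3881/720

x_1 = (4 + 29/4)/2 = 45/8.
x_2 = (45/8 + 29/(45/8))/2 = 3881/720.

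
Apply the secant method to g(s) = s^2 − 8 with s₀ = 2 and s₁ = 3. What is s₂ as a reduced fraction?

14/5

g(2) = −4, g(3) = 1. s₂ = 3 − 1·(3 − 2)/(1 − (−4)) = 14/5.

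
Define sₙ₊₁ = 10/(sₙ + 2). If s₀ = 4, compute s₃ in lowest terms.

s₁ = 10/(4 + 2) = 5/3.
s₂ = 10/(5/3 + 2) = 30/11.
s₃ = 10/(30/11 + 2) = 55/26.

55/26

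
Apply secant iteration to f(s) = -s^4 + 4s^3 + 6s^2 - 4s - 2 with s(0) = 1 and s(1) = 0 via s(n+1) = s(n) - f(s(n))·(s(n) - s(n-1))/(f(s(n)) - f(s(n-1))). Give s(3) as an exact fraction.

f(1) = 3, f(0) = -2. s(2) = 0 - (-2)·(0 - 1)/((-2) - 3) = 2/5.
f(0) = -2, f(2/5) = -1506/625. s(3) = (2/5) - (-1506/625)·((2/5) - 0)/((-1506/625) - (-2)) = -125/64.

-125/64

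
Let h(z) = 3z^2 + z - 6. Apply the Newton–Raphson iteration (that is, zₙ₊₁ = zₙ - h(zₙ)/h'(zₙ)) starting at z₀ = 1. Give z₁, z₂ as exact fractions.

z₁ = 9/7, z₂ = 537/427

h'(z) = 6z + 1.
h(1) = -2, h'(1) = 7, so z₁ = 1 - (-2)/7 = 9/7.
h(9/7) = 12/49, h'(9/7) = 61/7, so z₂ = (9/7) - (12/49)/(61/7) = 537/427.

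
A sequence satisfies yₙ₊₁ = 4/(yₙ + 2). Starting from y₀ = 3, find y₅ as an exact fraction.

y₁ = 4/(3 + 2) = 4/5.
y₂ = 4/(4/5 + 2) = 10/7.
y₃ = 4/(10/7 + 2) = 7/6.
y₄ = 4/(7/6 + 2) = 24/19.
y₅ = 4/(24/19 + 2) = 38/31.

38/31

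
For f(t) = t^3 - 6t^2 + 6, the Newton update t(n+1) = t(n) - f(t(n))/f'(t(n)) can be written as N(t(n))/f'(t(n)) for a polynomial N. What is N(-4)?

-230

f'(t) = 3t^2 - 12t.
N(t) = t·f'(t) - f(t) = t·(3t^2 - 12t) - (t^3 - 6t^2 + 6) = 2t^3 - 6t^2 - 6.
N(-4) = -230.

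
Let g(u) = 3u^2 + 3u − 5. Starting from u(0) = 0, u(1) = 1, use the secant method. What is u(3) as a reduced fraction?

g(0) = −5, g(1) = 1. u(2) = 1 − 1·(1 − 0)/(1 − (−5)) = 5/6.
g(1) = 1, g(5/6) = −5/12. u(3) = (5/6) − (−5/12)·((5/6) − 1)/((−5/12) − 1) = 15/17.

15/17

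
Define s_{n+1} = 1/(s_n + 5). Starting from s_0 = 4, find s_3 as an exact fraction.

s_1 = 1/(4 + 5) = 1/9.
s_2 = 1/(1/9 + 5) = 9/46.
s_3 = 1/(9/46 + 5) = 46/239.

46/239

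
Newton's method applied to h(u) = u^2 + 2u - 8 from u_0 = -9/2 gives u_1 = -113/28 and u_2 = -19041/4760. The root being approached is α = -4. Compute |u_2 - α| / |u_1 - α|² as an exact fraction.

14/85

u_1 - α = -113/28 - (-4) = -113/28 + 4 = -1/28, so |u_1 - α| = 1/28.
u_2 - α = -19041/4760 - (-4) = -19041/4760 + 4 = -1/4760, so |u_2 - α| = 1/4760.
|u_1 - α|² = 1/784.
Ratio = (1/4760) / (1/784) = 14/85.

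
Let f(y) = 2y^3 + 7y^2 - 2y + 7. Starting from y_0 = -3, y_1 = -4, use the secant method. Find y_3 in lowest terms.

-78323/19713

f(-3) = 22, f(-4) = -1. y_2 = (-4) - (-1)·((-4) - (-3))/((-1) - 22) = -91/23.
f(-4) = -1, f(-91/23) = 7546/12167. y_3 = (-91/23) - (7546/12167)·((-91/23) - (-4))/((7546/12167) - (-1)) = -78323/19713.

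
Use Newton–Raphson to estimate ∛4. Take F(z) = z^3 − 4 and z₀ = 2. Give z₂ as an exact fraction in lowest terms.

F'(z) = 3z^2.
F(2) = 4, F'(2) = 12, so z₁ = 2 − 4/12 = 5/3.
F(5/3) = 17/27, F'(5/3) = 25/3, so z₂ = (5/3) − (17/27)/(25/3) = 358/225.

358/225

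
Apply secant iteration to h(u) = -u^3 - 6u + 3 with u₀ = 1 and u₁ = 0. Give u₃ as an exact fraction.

49/101

h(1) = -4, h(0) = 3. u₂ = 0 - 3·(0 - 1)/(3 - (-4)) = 3/7.
h(0) = 3, h(3/7) = 120/343. u₃ = (3/7) - (120/343)·((3/7) - 0)/((120/343) - 3) = 49/101.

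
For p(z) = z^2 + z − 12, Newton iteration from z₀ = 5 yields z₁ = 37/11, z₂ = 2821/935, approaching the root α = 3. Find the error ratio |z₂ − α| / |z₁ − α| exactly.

z₁ − α = 37/11 − 3 = 4/11, so |z₁ − α| = 4/11.
z₂ − α = 2821/935 − 3 = 16/935, so |z₂ − α| = 16/935.
Ratio = (16/935) / (4/11) = 4/85.

4/85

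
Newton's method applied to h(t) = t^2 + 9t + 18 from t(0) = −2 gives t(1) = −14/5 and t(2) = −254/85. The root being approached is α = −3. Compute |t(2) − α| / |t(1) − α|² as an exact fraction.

5/17

t(1) − α = −14/5 − (−3) = −14/5 + 3 = 1/5, so |t(1) − α| = 1/5.
t(2) − α = −254/85 − (−3) = −254/85 + 3 = 1/85, so |t(2) − α| = 1/85.
|t(1) − α|² = 1/25.
Ratio = (1/85) / (1/25) = 5/17.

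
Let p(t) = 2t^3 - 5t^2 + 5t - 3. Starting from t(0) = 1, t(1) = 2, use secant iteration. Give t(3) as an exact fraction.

18/13

p(1) = -1, p(2) = 3. t(2) = 2 - 3·(2 - 1)/(3 - (-1)) = 5/4.
p(2) = 3, p(5/4) = -21/32. t(3) = (5/4) - (-21/32)·((5/4) - 2)/((-21/32) - 3) = 18/13.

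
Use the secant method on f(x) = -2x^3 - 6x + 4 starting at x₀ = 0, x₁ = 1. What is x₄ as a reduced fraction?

f(0) = 4, f(1) = -4. x₂ = 1 - (-4)·(1 - 0)/((-4) - 4) = 1/2.
f(1) = -4, f(1/2) = 3/4. x₃ = (1/2) - (3/4)·((1/2) - 1)/((3/4) - (-4)) = 11/19.
f(1/2) = 3/4, f(11/19) = 948/6859. x₄ = (11/19) - (948/6859)·((11/19) - (1/2))/((948/6859) - (3/4)) = 1113/1865.

1113/1865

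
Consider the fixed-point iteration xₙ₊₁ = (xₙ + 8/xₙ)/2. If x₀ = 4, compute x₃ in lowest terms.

577/204

x₁ = (4 + 8/4)/2 = 3.
x₂ = (3 + 8/3)/2 = 17/6.
x₃ = (17/6 + 8/(17/6))/2 = 577/204.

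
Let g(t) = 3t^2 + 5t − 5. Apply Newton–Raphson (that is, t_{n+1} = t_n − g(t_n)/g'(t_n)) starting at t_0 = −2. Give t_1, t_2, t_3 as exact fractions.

g'(t) = 6t + 5.
g(−2) = −3, g'(−2) = −7, so t_1 = (−2) − (−3)/(−7) = −17/7.
g(−17/7) = 27/49, g'(−17/7) = −67/7, so t_2 = (−17/7) − (27/49)/(−67/7) = −1112/469.
g(−1112/469) = 2187/219961, g'(−1112/469) = −4327/469, so t_3 = (−1112/469) − (2187/219961)/(−4327/469) = −4809437/2029363.

t_1 = −17/7, t_2 = −1112/469, t_3 = −4809437/2029363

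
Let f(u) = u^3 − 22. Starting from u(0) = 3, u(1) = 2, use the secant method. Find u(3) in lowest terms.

f(3) = 5, f(2) = −14. u(2) = 2 − (−14)·(2 − 3)/((−14) − 5) = 52/19.
f(2) = −14, f(52/19) = −10290/6859. u(3) = (52/19) − (−10290/6859)·((52/19) − 2)/((−10290/6859) − (−14)) = 8651/3062.

8651/3062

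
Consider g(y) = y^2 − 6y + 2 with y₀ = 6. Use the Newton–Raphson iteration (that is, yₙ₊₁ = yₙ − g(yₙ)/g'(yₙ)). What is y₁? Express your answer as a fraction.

g'(y) = 2y − 6.
g(6) = 2, g'(6) = 6, so y₁ = 6 − 2/6 = 17/3.

17/3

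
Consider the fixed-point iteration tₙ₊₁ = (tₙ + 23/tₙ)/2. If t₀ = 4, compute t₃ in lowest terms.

17913697/3735264

t₁ = (4 + 23/4)/2 = 39/8.
t₂ = (39/8 + 23/(39/8))/2 = 2993/624.
t₃ = (2993/624 + 23/(2993/624))/2 = 17913697/3735264.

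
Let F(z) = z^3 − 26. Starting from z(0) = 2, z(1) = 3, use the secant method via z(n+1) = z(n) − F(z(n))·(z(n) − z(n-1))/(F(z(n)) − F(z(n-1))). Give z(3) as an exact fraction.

28370/9577

F(2) = −18, F(3) = 1. z(2) = 3 − 1·(3 − 2)/(1 − (−18)) = 56/19.
F(3) = 1, F(56/19) = −2718/6859. z(3) = (56/19) − (−2718/6859)·((56/19) − 3)/((−2718/6859) − 1) = 28370/9577.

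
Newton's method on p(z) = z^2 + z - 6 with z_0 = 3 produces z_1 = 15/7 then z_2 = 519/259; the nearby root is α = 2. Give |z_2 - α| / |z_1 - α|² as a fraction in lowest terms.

7/37

z_1 - α = 15/7 - 2 = 1/7, so |z_1 - α| = 1/7.
z_2 - α = 519/259 - 2 = 1/259, so |z_2 - α| = 1/259.
|z_1 - α|² = 1/49.
Ratio = (1/259) / (1/49) = 7/37.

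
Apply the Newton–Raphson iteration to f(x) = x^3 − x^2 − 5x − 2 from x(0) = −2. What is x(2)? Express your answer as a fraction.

f'(x) = 3x^2 − 2x − 5.
f(−2) = −4, f'(−2) = 11, so x(1) = (−2) − (−4)/11 = −18/11.
f(−18/11) = −1168/1331, f'(−18/11) = 763/121, so x(2) = (−18/11) − (−1168/1331)/(763/121) = −12566/8393.

−12566/8393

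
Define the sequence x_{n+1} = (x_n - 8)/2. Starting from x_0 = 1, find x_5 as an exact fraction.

-247/32

x_1 = (1 - 8)/2 = -7/2.
x_2 = ((-7/2) - 8)/2 = -23/4.
x_3 = ((-23/4) - 8)/2 = -55/8.
x_4 = ((-55/8) - 8)/2 = -119/16.
x_5 = ((-119/16) - 8)/2 = -247/32.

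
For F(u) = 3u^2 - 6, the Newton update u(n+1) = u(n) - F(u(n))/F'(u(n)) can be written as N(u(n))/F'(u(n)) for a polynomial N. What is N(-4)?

54

F'(u) = 6u.
N(u) = u·F'(u) - F(u) = u·(6u) - (3u^2 - 6) = 3u^2 + 6.
N(-4) = 54.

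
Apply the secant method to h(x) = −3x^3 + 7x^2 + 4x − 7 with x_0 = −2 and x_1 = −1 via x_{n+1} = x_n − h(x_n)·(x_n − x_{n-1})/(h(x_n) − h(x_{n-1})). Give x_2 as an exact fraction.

h(−2) = 37, h(−1) = −1. x_2 = (−1) − (−1)·((−1) − (−2))/((−1) − 37) = −39/38.

−39/38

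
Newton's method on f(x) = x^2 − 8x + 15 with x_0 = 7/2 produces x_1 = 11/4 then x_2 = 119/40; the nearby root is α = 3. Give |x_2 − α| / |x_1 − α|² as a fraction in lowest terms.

2/5

x_1 − α = 11/4 − 3 = −1/4, so |x_1 − α| = 1/4.
x_2 − α = 119/40 − 3 = −1/40, so |x_2 − α| = 1/40.
|x_1 − α|² = 1/16.
Ratio = (1/40) / (1/16) = 2/5.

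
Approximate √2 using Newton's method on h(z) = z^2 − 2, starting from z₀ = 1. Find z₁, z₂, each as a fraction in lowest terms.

h'(z) = 2z.
h(1) = −1, h'(1) = 2, so z₁ = 1 − (−1)/2 = 3/2.
h(3/2) = 1/4, h'(3/2) = 3, so z₂ = (3/2) − (1/4)/3 = 17/12.

z₁ = 3/2, z₂ = 17/12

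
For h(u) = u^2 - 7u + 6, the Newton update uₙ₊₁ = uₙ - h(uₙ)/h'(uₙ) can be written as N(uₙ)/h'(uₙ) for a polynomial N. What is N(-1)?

h'(u) = 2u - 7.
N(u) = u·h'(u) - h(u) = u·(2u - 7) - (u^2 - 7u + 6) = u^2 - 6.
N(-1) = -5.

-5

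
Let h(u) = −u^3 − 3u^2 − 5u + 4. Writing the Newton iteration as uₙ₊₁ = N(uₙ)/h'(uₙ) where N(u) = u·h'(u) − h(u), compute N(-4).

h'(u) = −3u^2 − 6u − 5.
N(u) = u·h'(u) − h(u) = u·(−3u^2 − 6u − 5) − (−u^3 − 3u^2 − 5u + 4) = −2u^3 − 3u^2 − 4.
N(-4) = 76.

76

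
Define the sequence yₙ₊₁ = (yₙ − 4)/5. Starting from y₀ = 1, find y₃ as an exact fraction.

−123/125

y₁ = (1 − 4)/5 = −3/5.
y₂ = ((−3/5) − 4)/5 = −23/25.
y₃ = ((−23/25) − 4)/5 = −123/125.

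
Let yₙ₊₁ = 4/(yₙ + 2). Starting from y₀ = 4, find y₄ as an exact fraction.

14/11

y₁ = 4/(4 + 2) = 2/3.
y₂ = 4/(2/3 + 2) = 3/2.
y₃ = 4/(3/2 + 2) = 8/7.
y₄ = 4/(8/7 + 2) = 14/11.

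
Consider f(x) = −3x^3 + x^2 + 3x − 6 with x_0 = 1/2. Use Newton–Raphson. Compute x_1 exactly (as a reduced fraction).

f'(x) = −9x^2 + 2x + 3.
f(1/2) = −37/8, f'(1/2) = 7/4, so x_1 = (1/2) − (−37/8)/(7/4) = 22/7.

22/7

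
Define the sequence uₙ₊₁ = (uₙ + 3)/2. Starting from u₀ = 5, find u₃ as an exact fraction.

13/4

u₁ = (5 + 3)/2 = 4.
u₂ = (4 + 3)/2 = 7/2.
u₃ = ((7/2) + 3)/2 = 13/4.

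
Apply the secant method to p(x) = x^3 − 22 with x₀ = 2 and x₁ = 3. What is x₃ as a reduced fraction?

24946/8917

p(2) = −14, p(3) = 5. x₂ = 3 − 5·(3 − 2)/(5 − (−14)) = 52/19.
p(3) = 5, p(52/19) = −10290/6859. x₃ = (52/19) − (−10290/6859)·((52/19) − 3)/((−10290/6859) − 5) = 24946/8917.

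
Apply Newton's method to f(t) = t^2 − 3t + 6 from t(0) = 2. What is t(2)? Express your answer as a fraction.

f'(t) = 2t − 3.
f(2) = 4, f'(2) = 1, so t(1) = 2 − 4/1 = −2.
f(−2) = 16, f'(−2) = −7, so t(2) = (−2) − 16/(−7) = 2/7.

2/7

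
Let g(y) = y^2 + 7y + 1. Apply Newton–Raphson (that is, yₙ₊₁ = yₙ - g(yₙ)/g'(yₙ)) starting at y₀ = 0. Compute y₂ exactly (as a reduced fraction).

-48/329

g'(y) = 2y + 7.
g(0) = 1, g'(0) = 7, so y₁ = 0 - 1/7 = -1/7.
g(-1/7) = 1/49, g'(-1/7) = 47/7, so y₂ = (-1/7) - (1/49)/(47/7) = -48/329.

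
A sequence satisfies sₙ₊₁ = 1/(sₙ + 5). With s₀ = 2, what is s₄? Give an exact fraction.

s₁ = 1/(2 + 5) = 1/7.
s₂ = 1/(1/7 + 5) = 7/36.
s₃ = 1/(7/36 + 5) = 36/187.
s₄ = 1/(36/187 + 5) = 187/971.

187/971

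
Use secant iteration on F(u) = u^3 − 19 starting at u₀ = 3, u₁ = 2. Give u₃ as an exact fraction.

15385/5707

F(3) = 8, F(2) = −11. u₂ = 2 − (−11)·(2 − 3)/((−11) − 8) = 49/19.
F(2) = −11, F(49/19) = −12672/6859. u₃ = (49/19) − (−12672/6859)·((49/19) − 2)/((−12672/6859) − (−11)) = 15385/5707.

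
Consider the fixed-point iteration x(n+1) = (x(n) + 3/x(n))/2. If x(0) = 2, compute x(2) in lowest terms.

x(1) = (2 + 3/2)/2 = 7/4.
x(2) = (7/4 + 3/(7/4))/2 = 97/56.

97/56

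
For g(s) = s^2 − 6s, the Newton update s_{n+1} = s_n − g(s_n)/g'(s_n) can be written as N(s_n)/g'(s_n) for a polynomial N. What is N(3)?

g'(s) = 2s − 6.
N(s) = s·g'(s) − g(s) = s·(2s − 6) − (s^2 − 6s) = s^2.
N(3) = 9.

9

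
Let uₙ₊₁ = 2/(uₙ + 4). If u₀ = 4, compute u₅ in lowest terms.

169/376

u₁ = 2/(4 + 4) = 1/4.
u₂ = 2/(1/4 + 4) = 8/17.
u₃ = 2/(8/17 + 4) = 17/38.
u₄ = 2/(17/38 + 4) = 76/169.
u₅ = 2/(76/169 + 4) = 169/376.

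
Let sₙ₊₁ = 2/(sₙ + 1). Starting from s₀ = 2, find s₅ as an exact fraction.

42/43

s₁ = 2/(2 + 1) = 2/3.
s₂ = 2/(2/3 + 1) = 6/5.
s₃ = 2/(6/5 + 1) = 10/11.
s₄ = 2/(10/11 + 1) = 22/21.
s₅ = 2/(22/21 + 1) = 42/43.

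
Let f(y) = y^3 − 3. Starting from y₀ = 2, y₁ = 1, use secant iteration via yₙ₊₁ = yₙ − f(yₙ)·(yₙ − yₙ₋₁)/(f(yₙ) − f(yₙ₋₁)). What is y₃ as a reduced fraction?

f(2) = 5, f(1) = −2. y₂ = 1 − (−2)·(1 − 2)/((−2) − 5) = 9/7.
f(1) = −2, f(9/7) = −300/343. y₃ = (9/7) − (−300/343)·((9/7) − 1)/((−300/343) − (−2)) = 291/193.

291/193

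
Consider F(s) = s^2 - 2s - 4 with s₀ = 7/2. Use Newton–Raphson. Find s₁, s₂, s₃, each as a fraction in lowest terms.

F'(s) = 2s - 2.
F(7/2) = 5/4, F'(7/2) = 5, so s₁ = (7/2) - (5/4)/5 = 13/4.
F(13/4) = 1/16, F'(13/4) = 9/2, so s₂ = (13/4) - (1/16)/(9/2) = 233/72.
F(233/72) = 1/5184, F'(233/72) = 161/36, so s₃ = (233/72) - (1/5184)/(161/36) = 75025/23184.

s₁ = 13/4, s₂ = 233/72, s₃ = 75025/23184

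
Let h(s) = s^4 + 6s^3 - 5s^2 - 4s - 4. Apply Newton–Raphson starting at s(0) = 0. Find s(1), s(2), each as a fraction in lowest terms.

s(1) = -1, s(2) = -1/2

h'(s) = 4s^3 + 18s^2 - 10s - 4.
h(0) = -4, h'(0) = -4, so s(1) = 0 - (-4)/(-4) = -1.
h(-1) = -10, h'(-1) = 20, so s(2) = (-1) - (-10)/20 = -1/2.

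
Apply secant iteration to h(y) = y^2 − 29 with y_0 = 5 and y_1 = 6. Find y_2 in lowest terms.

h(5) = −4, h(6) = 7. y_2 = 6 − 7·(6 − 5)/(7 − (−4)) = 59/11.

59/11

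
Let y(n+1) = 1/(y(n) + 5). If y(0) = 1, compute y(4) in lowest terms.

161/836

y(1) = 1/(1 + 5) = 1/6.
y(2) = 1/(1/6 + 5) = 6/31.
y(3) = 1/(6/31 + 5) = 31/161.
y(4) = 1/(31/161 + 5) = 161/836.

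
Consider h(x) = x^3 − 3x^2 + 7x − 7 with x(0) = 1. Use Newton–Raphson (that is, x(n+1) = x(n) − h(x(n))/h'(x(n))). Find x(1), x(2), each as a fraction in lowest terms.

h'(x) = 3x^2 − 6x + 7.
h(1) = −2, h'(1) = 4, so x(1) = 1 − (−2)/4 = 3/2.
h(3/2) = 1/8, h'(3/2) = 19/4, so x(2) = (3/2) − (1/8)/(19/4) = 28/19.

x(1) = 3/2, x(2) = 28/19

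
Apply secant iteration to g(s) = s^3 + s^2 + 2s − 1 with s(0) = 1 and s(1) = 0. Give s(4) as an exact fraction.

25888/66589

g(1) = 3, g(0) = −1. s(2) = 0 − (−1)·(0 − 1)/((−1) − 3) = 1/4.
g(0) = −1, g(1/4) = −27/64. s(3) = (1/4) − (−27/64)·((1/4) − 0)/((−27/64) − (−1)) = 16/37.
g(1/4) = −27/64, g(16/37) = 6723/50653. s(4) = (16/37) − (6723/50653)·((16/37) − (1/4))/((6723/50653) − (−27/64)) = 25888/66589.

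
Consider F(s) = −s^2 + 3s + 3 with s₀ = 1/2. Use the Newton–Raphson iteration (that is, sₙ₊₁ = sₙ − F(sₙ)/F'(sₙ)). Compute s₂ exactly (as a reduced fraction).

−361/400

F'(s) = −2s + 3.
F(1/2) = 17/4, F'(1/2) = 2, so s₁ = (1/2) − (17/4)/2 = −13/8.
F(−13/8) = −289/64, F'(−13/8) = 25/4, so s₂ = (−13/8) − (−289/64)/(25/4) = −361/400.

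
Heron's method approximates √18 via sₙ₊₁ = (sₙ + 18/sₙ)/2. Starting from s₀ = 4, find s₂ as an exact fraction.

577/136

s₁ = (4 + 18/4)/2 = 17/4.
s₂ = (17/4 + 18/(17/4))/2 = 577/136.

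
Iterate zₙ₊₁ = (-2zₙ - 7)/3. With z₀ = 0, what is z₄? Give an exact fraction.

-91/81

z₁ = (-2·0 - 7)/3 = -7/3.
z₂ = (-2·(-7/3) - 7)/3 = -7/9.
z₃ = (-2·(-7/9) - 7)/3 = -49/27.
z₄ = (-2·(-49/27) - 7)/3 = -91/81.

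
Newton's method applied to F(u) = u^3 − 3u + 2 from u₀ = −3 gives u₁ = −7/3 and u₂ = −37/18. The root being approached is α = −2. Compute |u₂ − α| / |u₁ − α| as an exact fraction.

1/6

u₁ − α = −7/3 − (−2) = −7/3 + 2 = −1/3, so |u₁ − α| = 1/3.
u₂ − α = −37/18 − (−2) = −37/18 + 2 = −1/18, so |u₂ − α| = 1/18.
Ratio = (1/18) / (1/3) = 1/6.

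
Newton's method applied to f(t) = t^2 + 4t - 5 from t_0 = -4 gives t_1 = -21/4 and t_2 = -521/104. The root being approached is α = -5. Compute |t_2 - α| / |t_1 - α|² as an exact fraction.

2/13

t_1 - α = -21/4 - (-5) = -21/4 + 5 = -1/4, so |t_1 - α| = 1/4.
t_2 - α = -521/104 - (-5) = -521/104 + 5 = -1/104, so |t_2 - α| = 1/104.
|t_1 - α|² = 1/16.
Ratio = (1/104) / (1/16) = 2/13.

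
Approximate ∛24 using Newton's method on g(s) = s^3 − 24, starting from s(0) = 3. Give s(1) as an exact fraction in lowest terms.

g'(s) = 3s^2.
g(3) = 3, g'(3) = 27, so s(1) = 3 − 3/27 = 26/9.

26/9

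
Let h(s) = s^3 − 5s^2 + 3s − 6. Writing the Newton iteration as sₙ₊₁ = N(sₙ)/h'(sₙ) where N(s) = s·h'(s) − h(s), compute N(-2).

h'(s) = 3s^2 − 10s + 3.
N(s) = s·h'(s) − h(s) = s·(3s^2 − 10s + 3) − (s^3 − 5s^2 + 3s − 6) = 2s^3 − 5s^2 + 6.
N(-2) = −30.

−30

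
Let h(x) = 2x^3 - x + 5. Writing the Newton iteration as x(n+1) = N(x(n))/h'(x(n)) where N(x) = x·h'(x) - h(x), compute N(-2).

h'(x) = 6x^2 - 1.
N(x) = x·h'(x) - h(x) = x·(6x^2 - 1) - (2x^3 - x + 5) = 4x^3 - 5.
N(-2) = -37.

-37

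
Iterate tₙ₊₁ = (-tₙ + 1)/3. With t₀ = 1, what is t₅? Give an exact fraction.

t₁ = (-1 + 1)/3 = 0.
t₂ = (-0 + 1)/3 = 1/3.
t₃ = (-(1/3) + 1)/3 = 2/9.
t₄ = (-(2/9) + 1)/3 = 7/27.
t₅ = (-(7/27) + 1)/3 = 20/81.

20/81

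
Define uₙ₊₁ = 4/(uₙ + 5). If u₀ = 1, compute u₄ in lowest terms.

388/553

u₁ = 4/(1 + 5) = 2/3.
u₂ = 4/(2/3 + 5) = 12/17.
u₃ = 4/(12/17 + 5) = 68/97.
u₄ = 4/(68/97 + 5) = 388/553.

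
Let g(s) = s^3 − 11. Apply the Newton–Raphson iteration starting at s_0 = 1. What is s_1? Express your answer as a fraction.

13/3

g'(s) = 3s^2.
g(1) = −10, g'(1) = 3, so s_1 = 1 − (−10)/3 = 13/3.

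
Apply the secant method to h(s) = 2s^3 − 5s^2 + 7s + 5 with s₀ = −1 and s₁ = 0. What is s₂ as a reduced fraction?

−5/14

h(−1) = −9, h(0) = 5. s₂ = 0 − 5·(0 − (−1))/(5 − (−9)) = −5/14.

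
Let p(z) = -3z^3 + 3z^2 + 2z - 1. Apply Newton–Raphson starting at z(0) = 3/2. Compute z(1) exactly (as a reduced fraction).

50/37

p'(z) = -9z^2 + 6z + 2.
p(3/2) = -11/8, p'(3/2) = -37/4, so z(1) = (3/2) - (-11/8)/(-37/4) = 50/37.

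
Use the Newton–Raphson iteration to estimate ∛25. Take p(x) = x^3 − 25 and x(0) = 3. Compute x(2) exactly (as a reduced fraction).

1478153/505521

p'(x) = 3x^2.
p(3) = 2, p'(3) = 27, so x(1) = 3 − 2/27 = 79/27.
p(79/27) = 964/19683, p'(79/27) = 6241/243, so x(2) = (79/27) − (964/19683)/(6241/243) = 1478153/505521.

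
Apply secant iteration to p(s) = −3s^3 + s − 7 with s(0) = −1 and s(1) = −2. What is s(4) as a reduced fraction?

p(−1) = −5, p(−2) = 15. s(2) = (−2) − 15·((−2) − (−1))/(15 − (−5)) = −5/4.
p(−2) = 15, p(−5/4) = −153/64. s(3) = (−5/4) − (−153/64)·((−5/4) − (−2))/((−153/64) − 15) = −502/371.
p(−5/4) = −153/64, p(−502/371) = −47031435/51064811. s(4) = (−502/371) − (−47031435/51064811)·((−502/371) − (−5/4))/((−47031435/51064811) − (−153/64)) = −44504182/31391531.

−44504182/31391531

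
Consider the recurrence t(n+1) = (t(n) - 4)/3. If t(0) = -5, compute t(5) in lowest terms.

-163/81

t(1) = ((-5) - 4)/3 = -3.
t(2) = ((-3) - 4)/3 = -7/3.
t(3) = ((-7/3) - 4)/3 = -19/9.
t(4) = ((-19/9) - 4)/3 = -55/27.
t(5) = ((-55/27) - 4)/3 = -163/81.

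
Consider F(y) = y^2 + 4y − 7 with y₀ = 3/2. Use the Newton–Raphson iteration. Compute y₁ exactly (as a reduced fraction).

F'(y) = 2y + 4.
F(3/2) = 5/4, F'(3/2) = 7, so y₁ = (3/2) − (5/4)/7 = 37/28.

37/28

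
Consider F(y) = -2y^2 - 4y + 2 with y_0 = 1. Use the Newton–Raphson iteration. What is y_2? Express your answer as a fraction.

F'(y) = -4y - 4.
F(1) = -4, F'(1) = -8, so y_1 = 1 - (-4)/(-8) = 1/2.
F(1/2) = -1/2, F'(1/2) = -6, so y_2 = (1/2) - (-1/2)/(-6) = 5/12.

5/12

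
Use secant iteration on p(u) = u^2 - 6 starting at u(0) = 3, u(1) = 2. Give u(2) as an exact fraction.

p(3) = 3, p(2) = -2. u(2) = 2 - (-2)·(2 - 3)/((-2) - 3) = 12/5.

12/5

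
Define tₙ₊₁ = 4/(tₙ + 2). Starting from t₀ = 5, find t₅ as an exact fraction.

t₁ = 4/(5 + 2) = 4/7.
t₂ = 4/(4/7 + 2) = 14/9.
t₃ = 4/(14/9 + 2) = 9/8.
t₄ = 4/(9/8 + 2) = 32/25.
t₅ = 4/(32/25 + 2) = 50/41.

50/41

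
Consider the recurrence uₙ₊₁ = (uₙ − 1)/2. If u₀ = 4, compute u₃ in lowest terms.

−3/8

u₁ = (4 − 1)/2 = 3/2.
u₂ = ((3/2) − 1)/2 = 1/4.
u₃ = ((1/4) − 1)/2 = −3/8.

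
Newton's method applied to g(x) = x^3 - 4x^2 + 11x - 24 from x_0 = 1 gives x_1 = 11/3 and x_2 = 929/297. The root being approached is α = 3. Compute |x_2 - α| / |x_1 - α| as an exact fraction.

19/99

x_1 - α = 11/3 - 3 = 2/3, so |x_1 - α| = 2/3.
x_2 - α = 929/297 - 3 = 38/297, so |x_2 - α| = 38/297.
Ratio = (38/297) / (2/3) = 19/99.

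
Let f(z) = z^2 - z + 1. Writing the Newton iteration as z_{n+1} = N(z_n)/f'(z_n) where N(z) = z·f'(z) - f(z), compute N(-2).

f'(z) = 2z - 1.
N(z) = z·f'(z) - f(z) = z·(2z - 1) - (z^2 - z + 1) = z^2 - 1.
N(-2) = 3.

3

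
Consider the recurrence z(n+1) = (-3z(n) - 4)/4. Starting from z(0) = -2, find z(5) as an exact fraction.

z(1) = (-3·(-2) - 4)/4 = 1/2.
z(2) = (-3·(1/2) - 4)/4 = -11/8.
z(3) = (-3·(-11/8) - 4)/4 = 1/32.
z(4) = (-3·(1/32) - 4)/4 = -131/128.
z(5) = (-3·(-131/128) - 4)/4 = -119/512.

-119/512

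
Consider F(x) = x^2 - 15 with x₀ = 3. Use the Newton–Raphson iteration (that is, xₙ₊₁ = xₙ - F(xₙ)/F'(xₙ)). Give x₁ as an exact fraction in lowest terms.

4

F'(x) = 2x.
F(3) = -6, F'(3) = 6, so x₁ = 3 - (-6)/6 = 4.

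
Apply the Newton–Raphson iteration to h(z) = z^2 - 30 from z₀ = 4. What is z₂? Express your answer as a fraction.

1009/184

h'(z) = 2z.
h(4) = -14, h'(4) = 8, so z₁ = 4 - (-14)/8 = 23/4.
h(23/4) = 49/16, h'(23/4) = 23/2, so z₂ = (23/4) - (49/16)/(23/2) = 1009/184.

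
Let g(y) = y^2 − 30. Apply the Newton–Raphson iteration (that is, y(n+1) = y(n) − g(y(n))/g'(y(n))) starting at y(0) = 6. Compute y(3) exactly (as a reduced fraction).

g'(y) = 2y.
g(6) = 6, g'(6) = 12, so y(1) = 6 − 6/12 = 11/2.
g(11/2) = 1/4, g'(11/2) = 11, so y(2) = (11/2) − (1/4)/11 = 241/44.
g(241/44) = 1/1936, g'(241/44) = 241/22, so y(3) = (241/44) − (1/1936)/(241/22) = 116161/21208.

116161/21208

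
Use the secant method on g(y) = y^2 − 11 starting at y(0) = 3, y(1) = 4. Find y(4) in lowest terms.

3907/1178

g(3) = −2, g(4) = 5. y(2) = 4 − 5·(4 − 3)/(5 − (−2)) = 23/7.
g(4) = 5, g(23/7) = −10/49. y(3) = (23/7) − (−10/49)·((23/7) − 4)/((−10/49) − 5) = 169/51.
g(23/7) = −10/49, g(169/51) = −50/2601. y(4) = (169/51) − (−50/2601)·((169/51) − (23/7))/((−50/2601) − (−10/49)) = 3907/1178.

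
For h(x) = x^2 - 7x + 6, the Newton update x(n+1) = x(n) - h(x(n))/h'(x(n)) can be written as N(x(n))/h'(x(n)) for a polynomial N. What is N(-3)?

h'(x) = 2x - 7.
N(x) = x·h'(x) - h(x) = x·(2x - 7) - (x^2 - 7x + 6) = x^2 - 6.
N(-3) = 3.

3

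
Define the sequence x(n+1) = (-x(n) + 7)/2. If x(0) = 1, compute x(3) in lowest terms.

x(1) = (-1 + 7)/2 = 3.
x(2) = (-3 + 7)/2 = 2.
x(3) = (-2 + 7)/2 = 5/2.

5/2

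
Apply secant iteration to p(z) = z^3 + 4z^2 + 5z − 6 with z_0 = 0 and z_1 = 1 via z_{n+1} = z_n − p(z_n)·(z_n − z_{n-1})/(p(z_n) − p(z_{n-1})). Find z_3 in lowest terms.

117/167

p(0) = −6, p(1) = 4. z_2 = 1 − 4·(1 − 0)/(4 − (−6)) = 3/5.
p(1) = 4, p(3/5) = −168/125. z_3 = (3/5) − (−168/125)·((3/5) − 1)/((−168/125) − 4) = 117/167.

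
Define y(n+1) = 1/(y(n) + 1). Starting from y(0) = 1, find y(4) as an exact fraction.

5/8

y(1) = 1/(1 + 1) = 1/2.
y(2) = 1/(1/2 + 1) = 2/3.
y(3) = 1/(2/3 + 1) = 3/5.
y(4) = 1/(3/5 + 1) = 5/8.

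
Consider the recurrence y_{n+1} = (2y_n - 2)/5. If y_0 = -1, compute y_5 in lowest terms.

y_1 = (2·(-1) - 2)/5 = -4/5.
y_2 = (2·(-4/5) - 2)/5 = -18/25.
y_3 = (2·(-18/25) - 2)/5 = -86/125.
y_4 = (2·(-86/125) - 2)/5 = -422/625.
y_5 = (2·(-422/625) - 2)/5 = -2094/3125.

-2094/3125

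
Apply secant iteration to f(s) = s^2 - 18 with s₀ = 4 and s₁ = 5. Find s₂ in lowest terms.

f(4) = -2, f(5) = 7. s₂ = 5 - 7·(5 - 4)/(7 - (-2)) = 38/9.

38/9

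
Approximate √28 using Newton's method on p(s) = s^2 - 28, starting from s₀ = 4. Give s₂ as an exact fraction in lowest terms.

p'(s) = 2s.
p(4) = -12, p'(4) = 8, so s₁ = 4 - (-12)/8 = 11/2.
p(11/2) = 9/4, p'(11/2) = 11, so s₂ = (11/2) - (9/4)/11 = 233/44.

233/44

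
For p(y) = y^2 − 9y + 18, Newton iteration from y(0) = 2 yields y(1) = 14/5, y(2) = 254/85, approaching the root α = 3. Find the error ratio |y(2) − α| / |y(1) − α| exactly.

y(1) − α = 14/5 − 3 = −1/5, so |y(1) − α| = 1/5.
y(2) − α = 254/85 − 3 = −1/85, so |y(2) − α| = 1/85.
Ratio = (1/85) / (1/5) = 1/17.

1/17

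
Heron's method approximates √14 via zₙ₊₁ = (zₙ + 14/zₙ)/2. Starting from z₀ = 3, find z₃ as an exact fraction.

z₁ = (3 + 14/3)/2 = 23/6.
z₂ = (23/6 + 14/(23/6))/2 = 1033/276.
z₃ = (1033/276 + 14/(1033/276))/2 = 2133553/570216.

2133553/570216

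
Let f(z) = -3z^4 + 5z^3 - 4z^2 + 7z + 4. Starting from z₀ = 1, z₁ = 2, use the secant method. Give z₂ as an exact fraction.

8/5

f(1) = 9, f(2) = -6. z₂ = 2 - (-6)·(2 - 1)/((-6) - 9) = 8/5.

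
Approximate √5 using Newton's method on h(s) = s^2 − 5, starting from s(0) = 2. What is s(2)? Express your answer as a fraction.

h'(s) = 2s.
h(2) = −1, h'(2) = 4, so s(1) = 2 − (−1)/4 = 9/4.
h(9/4) = 1/16, h'(9/4) = 9/2, so s(2) = (9/4) − (1/16)/(9/2) = 161/72.

161/72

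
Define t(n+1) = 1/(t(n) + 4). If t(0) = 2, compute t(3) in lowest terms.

t(1) = 1/(2 + 4) = 1/6.
t(2) = 1/(1/6 + 4) = 6/25.
t(3) = 1/(6/25 + 4) = 25/106.

25/106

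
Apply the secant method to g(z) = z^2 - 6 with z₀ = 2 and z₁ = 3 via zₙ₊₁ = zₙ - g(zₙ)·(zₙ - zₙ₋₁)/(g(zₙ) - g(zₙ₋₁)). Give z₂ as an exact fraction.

12/5

g(2) = -2, g(3) = 3. z₂ = 3 - 3·(3 - 2)/(3 - (-2)) = 12/5.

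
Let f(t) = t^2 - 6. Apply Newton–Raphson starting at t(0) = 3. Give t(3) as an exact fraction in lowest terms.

4801/1960

f'(t) = 2t.
f(3) = 3, f'(3) = 6, so t(1) = 3 - 3/6 = 5/2.
f(5/2) = 1/4, f'(5/2) = 5, so t(2) = (5/2) - (1/4)/5 = 49/20.
f(49/20) = 1/400, f'(49/20) = 49/10, so t(3) = (49/20) - (1/400)/(49/10) = 4801/1960.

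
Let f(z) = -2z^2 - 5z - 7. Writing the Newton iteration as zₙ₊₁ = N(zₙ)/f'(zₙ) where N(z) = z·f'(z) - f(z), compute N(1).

f'(z) = -4z - 5.
N(z) = z·f'(z) - f(z) = z·(-4z - 5) - (-2z^2 - 5z - 7) = -2z^2 + 7.
N(1) = 5.

5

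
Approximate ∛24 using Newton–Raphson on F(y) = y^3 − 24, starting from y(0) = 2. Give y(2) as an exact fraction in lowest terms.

F'(y) = 3y^2.
F(2) = −16, F'(2) = 12, so y(1) = 2 − (−16)/12 = 10/3.
F(10/3) = 352/27, F'(10/3) = 100/3, so y(2) = (10/3) − (352/27)/(100/3) = 662/225.

662/225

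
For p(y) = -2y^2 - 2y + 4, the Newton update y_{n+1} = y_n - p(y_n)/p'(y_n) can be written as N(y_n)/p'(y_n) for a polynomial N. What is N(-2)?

-12

p'(y) = -4y - 2.
N(y) = y·p'(y) - p(y) = y·(-4y - 2) - (-2y^2 - 2y + 4) = -2y^2 - 4.
N(-2) = -12.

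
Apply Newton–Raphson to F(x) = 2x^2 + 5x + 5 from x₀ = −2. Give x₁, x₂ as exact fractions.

x₁ = −1, x₂ = −3

F'(x) = 4x + 5.
F(−2) = 3, F'(−2) = −3, so x₁ = (−2) − 3/(−3) = −1.
F(−1) = 2, F'(−1) = 1, so x₂ = (−1) − 2/1 = −3.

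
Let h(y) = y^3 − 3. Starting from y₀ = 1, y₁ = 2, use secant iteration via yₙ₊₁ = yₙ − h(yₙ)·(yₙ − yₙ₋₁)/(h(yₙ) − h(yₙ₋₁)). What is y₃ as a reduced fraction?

561/403

h(1) = −2, h(2) = 5. y₂ = 2 − 5·(2 − 1)/(5 − (−2)) = 9/7.
h(2) = 5, h(9/7) = −300/343. y₃ = (9/7) − (−300/343)·((9/7) − 2)/((−300/343) − 5) = 561/403.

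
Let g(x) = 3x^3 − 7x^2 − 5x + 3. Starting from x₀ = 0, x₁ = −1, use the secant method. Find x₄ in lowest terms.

g(0) = 3, g(−1) = −2. x₂ = (−1) − (−2)·((−1) − 0)/((−2) − 3) = −3/5.
g(−1) = −2, g(−3/5) = 354/125. x₃ = (−3/5) − (354/125)·((−3/5) − (−1))/((354/125) − (−2)) = −126/151.
g(−3/5) = 354/125, g(−126/151) = 1911423/3442951. x₄ = (−126/151) − (1911423/3442951)·((−126/151) − (−3/5))/((1911423/3442951) − (354/125)) = −4935927/5536027.

−4935927/5536027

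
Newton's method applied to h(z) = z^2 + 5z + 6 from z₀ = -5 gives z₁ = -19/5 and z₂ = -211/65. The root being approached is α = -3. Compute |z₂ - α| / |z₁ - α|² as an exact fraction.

z₁ - α = -19/5 - (-3) = -19/5 + 3 = -4/5, so |z₁ - α| = 4/5.
z₂ - α = -211/65 - (-3) = -211/65 + 3 = -16/65, so |z₂ - α| = 16/65.
|z₁ - α|² = 16/25.
Ratio = (16/65) / (16/25) = 5/13.

5/13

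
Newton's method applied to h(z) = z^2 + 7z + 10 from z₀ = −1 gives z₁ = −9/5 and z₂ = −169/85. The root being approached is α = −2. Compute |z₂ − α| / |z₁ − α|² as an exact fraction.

z₁ − α = −9/5 − (−2) = −9/5 + 2 = 1/5, so |z₁ − α| = 1/5.
z₂ − α = −169/85 − (−2) = −169/85 + 2 = 1/85, so |z₂ − α| = 1/85.
|z₁ − α|² = 1/25.
Ratio = (1/85) / (1/25) = 5/17.

5/17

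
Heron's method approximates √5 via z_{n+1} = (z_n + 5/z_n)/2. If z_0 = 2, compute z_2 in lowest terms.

161/72

z_1 = (2 + 5/2)/2 = 9/4.
z_2 = (9/4 + 5/(9/4))/2 = 161/72.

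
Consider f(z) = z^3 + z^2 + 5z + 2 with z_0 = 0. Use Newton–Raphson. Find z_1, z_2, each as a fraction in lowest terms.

z_1 = −2/5, z_2 = −82/195

f'(z) = 3z^2 + 2z + 5.
f(0) = 2, f'(0) = 5, so z_1 = 0 − 2/5 = −2/5.
f(−2/5) = 12/125, f'(−2/5) = 117/25, so z_2 = (−2/5) − (12/125)/(117/25) = −82/195.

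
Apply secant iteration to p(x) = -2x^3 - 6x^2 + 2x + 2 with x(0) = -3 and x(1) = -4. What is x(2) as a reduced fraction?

-47/15

p(-3) = -4, p(-4) = 26. x(2) = (-4) - 26·((-4) - (-3))/(26 - (-4)) = -47/15.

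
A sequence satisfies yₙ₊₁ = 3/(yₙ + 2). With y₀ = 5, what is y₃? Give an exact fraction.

y₁ = 3/(5 + 2) = 3/7.
y₂ = 3/(3/7 + 2) = 21/17.
y₃ = 3/(21/17 + 2) = 51/55.

51/55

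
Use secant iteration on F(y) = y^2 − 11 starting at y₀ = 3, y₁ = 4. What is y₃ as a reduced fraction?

169/51

F(3) = −2, F(4) = 5. y₂ = 4 − 5·(4 − 3)/(5 − (−2)) = 23/7.
F(4) = 5, F(23/7) = −10/49. y₃ = (23/7) − (−10/49)·((23/7) − 4)/((−10/49) − 5) = 169/51.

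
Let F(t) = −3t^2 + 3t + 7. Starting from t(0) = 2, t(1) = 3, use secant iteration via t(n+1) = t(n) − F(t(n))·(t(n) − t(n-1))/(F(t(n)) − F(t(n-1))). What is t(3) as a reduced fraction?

103/49

F(2) = 1, F(3) = −11. t(2) = 3 − (−11)·(3 − 2)/((−11) − 1) = 25/12.
F(3) = −11, F(25/12) = 11/48. t(3) = (25/12) − (11/48)·((25/12) − 3)/((11/48) − (−11)) = 103/49.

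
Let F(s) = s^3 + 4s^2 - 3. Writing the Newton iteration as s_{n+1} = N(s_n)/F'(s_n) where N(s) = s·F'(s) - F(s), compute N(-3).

F'(s) = 3s^2 + 8s.
N(s) = s·F'(s) - F(s) = s·(3s^2 + 8s) - (s^3 + 4s^2 - 3) = 2s^3 + 4s^2 + 3.
N(-3) = -15.

-15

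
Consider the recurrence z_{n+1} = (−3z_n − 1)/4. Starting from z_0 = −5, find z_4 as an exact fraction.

z_1 = (−3·(−5) − 1)/4 = 7/2.
z_2 = (−3·(7/2) − 1)/4 = −23/8.
z_3 = (−3·(−23/8) − 1)/4 = 61/32.
z_4 = (−3·(61/32) − 1)/4 = −215/128.

−215/128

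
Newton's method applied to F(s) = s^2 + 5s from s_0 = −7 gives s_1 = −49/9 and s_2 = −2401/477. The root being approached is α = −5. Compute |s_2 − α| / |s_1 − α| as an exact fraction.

s_1 − α = −49/9 − (−5) = −49/9 + 5 = −4/9, so |s_1 − α| = 4/9.
s_2 − α = −2401/477 − (−5) = −2401/477 + 5 = −16/477, so |s_2 − α| = 16/477.
Ratio = (16/477) / (4/9) = 4/53.

4/53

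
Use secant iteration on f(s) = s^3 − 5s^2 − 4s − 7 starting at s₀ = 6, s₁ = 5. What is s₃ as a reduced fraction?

f(6) = 5, f(5) = −27. s₂ = 5 − (−27)·(5 − 6)/((−27) − 5) = 187/32.
f(5) = −27, f(187/32) = −51165/32768. s₃ = (187/32) − (−51165/32768)·((187/32) − 5)/((−51165/32768) − (−27)) = 60671/10291.

60671/10291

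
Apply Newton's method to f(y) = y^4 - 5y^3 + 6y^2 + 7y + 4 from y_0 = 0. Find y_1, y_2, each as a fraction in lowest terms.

f'(y) = 4y^3 - 15y^2 + 12y + 7.
f(0) = 4, f'(0) = 7, so y_1 = 0 - 4/7 = -4/7.
f(-4/7) = 7200/2401, f'(-4/7) = -1887/343, so y_2 = (-4/7) - (7200/2401)/(-1887/343) = -116/4403.

y_1 = -4/7, y_2 = -116/4403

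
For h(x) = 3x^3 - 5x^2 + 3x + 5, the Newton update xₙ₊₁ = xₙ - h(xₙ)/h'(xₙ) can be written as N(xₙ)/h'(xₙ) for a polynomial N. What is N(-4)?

h'(x) = 9x^2 - 10x + 3.
N(x) = x·h'(x) - h(x) = x·(9x^2 - 10x + 3) - (3x^3 - 5x^2 + 3x + 5) = 6x^3 - 5x^2 - 5.
N(-4) = -469.

-469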